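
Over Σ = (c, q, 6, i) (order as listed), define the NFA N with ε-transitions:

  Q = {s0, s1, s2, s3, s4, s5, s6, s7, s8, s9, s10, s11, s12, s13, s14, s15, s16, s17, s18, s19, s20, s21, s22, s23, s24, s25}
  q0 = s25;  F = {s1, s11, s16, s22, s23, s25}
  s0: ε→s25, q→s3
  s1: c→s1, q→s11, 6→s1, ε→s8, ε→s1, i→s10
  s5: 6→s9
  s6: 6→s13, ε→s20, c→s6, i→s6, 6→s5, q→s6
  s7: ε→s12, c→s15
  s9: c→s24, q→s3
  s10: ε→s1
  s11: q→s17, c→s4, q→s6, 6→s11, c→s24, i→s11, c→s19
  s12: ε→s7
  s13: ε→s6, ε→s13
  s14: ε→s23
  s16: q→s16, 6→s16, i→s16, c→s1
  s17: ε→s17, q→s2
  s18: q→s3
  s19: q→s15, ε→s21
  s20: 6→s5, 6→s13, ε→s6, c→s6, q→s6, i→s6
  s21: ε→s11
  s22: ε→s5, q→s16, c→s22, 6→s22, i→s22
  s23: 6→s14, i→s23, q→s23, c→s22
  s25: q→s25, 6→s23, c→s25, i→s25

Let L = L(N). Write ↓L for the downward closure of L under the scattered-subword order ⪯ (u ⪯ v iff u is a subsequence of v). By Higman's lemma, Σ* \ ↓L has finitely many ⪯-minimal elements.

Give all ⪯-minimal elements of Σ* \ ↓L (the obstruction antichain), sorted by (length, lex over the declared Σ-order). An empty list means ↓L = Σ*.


Antichain: [6cqcqq].

|Q|=26, |F|=6, |δ|=60 (15 ε).
min D↑ (7 st, q0=0, F={6}): 0:c→0,q→0,6→1,i→0 1:c→2,q→1,6→1,i→1 2:c→2,q→3,6→2,i→2 3:c→4,q→3,6→3,i→3 4:c→4,q→5,6→4,i→4 5:c→5,q→6,6→5,i→5 6:c→6,q→6,6→6,i→6 [Hopcroft].
'6cqcqq': run [22, 21, 19, 18, 17, 14, 10] end={s13,s15,s17,s2,s20,s24,s3,s5,s6,s9} rej; 6/6 single-dels accept.
1 obstructions.


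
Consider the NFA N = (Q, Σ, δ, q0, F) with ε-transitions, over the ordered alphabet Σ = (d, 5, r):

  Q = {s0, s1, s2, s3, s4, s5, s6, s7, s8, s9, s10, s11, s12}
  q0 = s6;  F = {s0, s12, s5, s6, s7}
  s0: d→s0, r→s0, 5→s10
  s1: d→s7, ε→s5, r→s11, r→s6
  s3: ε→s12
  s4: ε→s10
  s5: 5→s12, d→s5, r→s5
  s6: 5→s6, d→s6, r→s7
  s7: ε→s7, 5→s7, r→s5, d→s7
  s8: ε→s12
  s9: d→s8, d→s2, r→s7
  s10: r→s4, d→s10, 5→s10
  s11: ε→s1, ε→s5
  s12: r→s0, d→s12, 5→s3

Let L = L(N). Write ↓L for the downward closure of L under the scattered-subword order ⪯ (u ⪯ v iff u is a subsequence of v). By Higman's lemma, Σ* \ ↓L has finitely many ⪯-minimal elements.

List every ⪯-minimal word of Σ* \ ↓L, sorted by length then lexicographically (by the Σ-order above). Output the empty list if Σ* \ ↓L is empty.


|Q|=13, |F|=5, |δ|=31 (7 ε).
min D↑ (6 st, q0=0, F={5}): 0:d→0,5→0,r→1 1:d→1,5→1,r→2 2:d→2,5→3,r→2 3:d→3,5→3,r→4 4:d→4,5→5,r→4 5:d→5,5→5,r→5 (ε-aug+det+¬).
'rr5r5': |S_i|=[8, 7, 6, 5, 3, 2] end={s10,s4} ∉↓L; 5/5 deletions ∈↓L.
1 obstructions.

A = [rr5r5].


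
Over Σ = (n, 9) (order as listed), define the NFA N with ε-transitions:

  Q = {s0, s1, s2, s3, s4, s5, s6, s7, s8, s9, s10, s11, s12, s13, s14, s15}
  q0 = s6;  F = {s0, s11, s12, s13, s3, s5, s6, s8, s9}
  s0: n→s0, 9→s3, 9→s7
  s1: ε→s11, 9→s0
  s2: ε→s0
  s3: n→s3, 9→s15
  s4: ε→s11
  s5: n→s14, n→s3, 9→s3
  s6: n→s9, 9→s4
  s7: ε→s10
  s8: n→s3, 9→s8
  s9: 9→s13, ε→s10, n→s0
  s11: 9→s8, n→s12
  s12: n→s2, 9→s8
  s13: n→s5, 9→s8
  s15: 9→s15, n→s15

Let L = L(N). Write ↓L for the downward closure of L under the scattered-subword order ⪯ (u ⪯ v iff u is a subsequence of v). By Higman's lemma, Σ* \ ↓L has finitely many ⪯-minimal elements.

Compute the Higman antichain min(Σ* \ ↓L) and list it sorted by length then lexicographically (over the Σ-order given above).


A = [nn99, 99n9, n9nn9].

|Q|=16, |F|=9, |δ|=28 (5 ε).
min D↑ (10 st, q0=0, F={9}): 0:n→1,9→2 1:n→3,9→4 2:n→5,9→6 3:n→3,9→7 4:n→8,9→6 5:n→3,9→6 6:n→7,9→6 7:n→7,9→9 8:n→7,9→7 9:n→9,9→9.
'nn99': N↓-sim [15, 12, 8, 4, 1] end={s15} rej; 4/4 single-dels accept.
'99n9': |S_i|=[15, 13, 5, 2, 1] end={s15} ∉↓L; 4/4 del acc.
'n9nn9': |S_i|=[15, 12, 8, 4, 3, 1] end={s15} — reject; 5/5 del acc.
3 words, ⪯-incomp.


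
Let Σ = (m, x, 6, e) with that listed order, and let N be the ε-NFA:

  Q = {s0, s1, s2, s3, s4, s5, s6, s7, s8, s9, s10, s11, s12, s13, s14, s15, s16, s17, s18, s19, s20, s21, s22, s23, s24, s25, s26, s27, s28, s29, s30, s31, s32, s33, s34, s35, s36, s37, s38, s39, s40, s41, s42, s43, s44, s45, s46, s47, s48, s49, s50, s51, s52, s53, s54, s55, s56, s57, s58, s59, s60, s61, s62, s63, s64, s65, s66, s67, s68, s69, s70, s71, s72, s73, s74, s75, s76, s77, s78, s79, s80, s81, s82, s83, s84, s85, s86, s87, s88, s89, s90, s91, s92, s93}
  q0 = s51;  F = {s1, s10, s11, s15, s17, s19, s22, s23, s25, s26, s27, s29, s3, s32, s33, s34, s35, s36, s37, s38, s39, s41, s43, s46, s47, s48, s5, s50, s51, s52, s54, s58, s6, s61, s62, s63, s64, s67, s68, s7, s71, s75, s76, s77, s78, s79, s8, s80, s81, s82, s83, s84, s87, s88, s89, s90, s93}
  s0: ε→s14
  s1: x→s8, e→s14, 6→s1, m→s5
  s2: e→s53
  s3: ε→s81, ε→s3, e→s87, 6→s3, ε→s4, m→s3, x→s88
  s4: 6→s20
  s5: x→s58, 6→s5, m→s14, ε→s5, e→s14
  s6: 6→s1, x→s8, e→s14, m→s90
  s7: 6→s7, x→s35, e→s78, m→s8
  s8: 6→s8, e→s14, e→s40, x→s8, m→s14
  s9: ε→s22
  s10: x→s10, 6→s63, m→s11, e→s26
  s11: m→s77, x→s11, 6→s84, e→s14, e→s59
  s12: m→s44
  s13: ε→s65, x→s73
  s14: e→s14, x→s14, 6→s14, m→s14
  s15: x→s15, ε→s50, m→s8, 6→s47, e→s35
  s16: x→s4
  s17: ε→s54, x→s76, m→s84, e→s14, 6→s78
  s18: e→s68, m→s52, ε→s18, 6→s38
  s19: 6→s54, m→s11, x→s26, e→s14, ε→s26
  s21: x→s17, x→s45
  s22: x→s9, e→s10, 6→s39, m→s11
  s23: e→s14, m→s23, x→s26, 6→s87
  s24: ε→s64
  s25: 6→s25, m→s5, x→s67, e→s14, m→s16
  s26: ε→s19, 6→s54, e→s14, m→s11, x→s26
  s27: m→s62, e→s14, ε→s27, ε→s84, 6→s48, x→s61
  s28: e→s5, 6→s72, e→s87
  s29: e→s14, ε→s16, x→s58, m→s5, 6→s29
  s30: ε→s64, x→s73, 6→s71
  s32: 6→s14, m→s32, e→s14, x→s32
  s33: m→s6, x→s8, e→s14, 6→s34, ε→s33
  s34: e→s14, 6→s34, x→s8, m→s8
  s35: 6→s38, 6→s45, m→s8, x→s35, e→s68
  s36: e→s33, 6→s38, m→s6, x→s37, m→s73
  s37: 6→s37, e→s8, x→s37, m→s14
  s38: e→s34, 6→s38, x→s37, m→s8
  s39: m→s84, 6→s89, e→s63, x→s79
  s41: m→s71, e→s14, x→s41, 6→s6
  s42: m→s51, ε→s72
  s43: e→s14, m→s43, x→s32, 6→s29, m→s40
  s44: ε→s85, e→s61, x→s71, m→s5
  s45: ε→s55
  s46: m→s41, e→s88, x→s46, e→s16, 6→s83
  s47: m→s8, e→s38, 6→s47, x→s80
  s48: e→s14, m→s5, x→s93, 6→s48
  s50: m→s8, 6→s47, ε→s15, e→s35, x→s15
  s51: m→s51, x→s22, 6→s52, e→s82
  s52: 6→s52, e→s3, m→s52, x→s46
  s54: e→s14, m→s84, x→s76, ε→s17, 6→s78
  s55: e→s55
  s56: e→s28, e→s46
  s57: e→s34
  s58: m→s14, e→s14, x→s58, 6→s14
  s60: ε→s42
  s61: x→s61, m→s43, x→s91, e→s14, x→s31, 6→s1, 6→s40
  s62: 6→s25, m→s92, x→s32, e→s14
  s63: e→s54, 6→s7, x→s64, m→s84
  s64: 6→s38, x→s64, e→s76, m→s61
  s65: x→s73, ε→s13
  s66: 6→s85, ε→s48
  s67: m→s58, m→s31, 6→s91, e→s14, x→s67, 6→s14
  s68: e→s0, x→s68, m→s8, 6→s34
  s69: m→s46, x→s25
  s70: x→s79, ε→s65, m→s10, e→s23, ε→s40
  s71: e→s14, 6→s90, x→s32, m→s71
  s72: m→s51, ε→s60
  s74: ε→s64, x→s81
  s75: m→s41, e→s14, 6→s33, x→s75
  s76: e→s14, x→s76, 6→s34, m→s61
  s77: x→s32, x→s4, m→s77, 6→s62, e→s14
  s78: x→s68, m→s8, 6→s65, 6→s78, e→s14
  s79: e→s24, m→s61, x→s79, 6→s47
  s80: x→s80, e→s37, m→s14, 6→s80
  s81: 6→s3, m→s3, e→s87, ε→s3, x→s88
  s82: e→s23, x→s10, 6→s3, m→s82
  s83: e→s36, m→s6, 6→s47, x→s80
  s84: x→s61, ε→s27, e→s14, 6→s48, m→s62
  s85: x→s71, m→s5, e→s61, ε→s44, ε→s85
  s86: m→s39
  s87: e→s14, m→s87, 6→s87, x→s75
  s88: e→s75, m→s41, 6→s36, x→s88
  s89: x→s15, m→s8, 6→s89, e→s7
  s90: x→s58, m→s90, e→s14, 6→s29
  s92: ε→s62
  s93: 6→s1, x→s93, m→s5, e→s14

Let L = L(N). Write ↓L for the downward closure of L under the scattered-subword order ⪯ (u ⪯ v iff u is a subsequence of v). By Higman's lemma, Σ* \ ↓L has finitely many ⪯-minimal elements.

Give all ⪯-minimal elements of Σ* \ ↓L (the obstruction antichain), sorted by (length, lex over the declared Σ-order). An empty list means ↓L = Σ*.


|Q|=94, |F|=57, |δ|=317 (35 ε).
min D↑ (53 st, q0=0, F={12}): 0:m→0,x→1,6→2,e→3 1:m→4,x→1,6→5,e→6 2:m→2,x→7,6→2,e→8 3:m→3,x→6,6→8,e→9 4:m→10,x→4,6→11,e→12 5:m→11,x→13,6→14,e→15 6:m→4,x→6,6→15,e→16 7:m→17,x→7,6→18,e→19 8:m→8,x→19,6→8,e→20 9:m→9,x→16,6→20,e→12 10:m→10,x→21,6→22,e→12 11:m→22,x→23,6→24,e→12 12:m→12,x→12,6→12,e→12 13:m→23,x→13,6→25,e→26 14:m→27,x→28,6→14,e→29 15:m→11,x→26,6→29,e→30 16:m→4,x→16,6→30,e→12 17:m→31,x→17,6→32,e→12 18:m→32,x→33,6→25,e→34 19:m→17,x→19,6→34,e→35 20:m→20,x→35,6→20,e→12 21:m→21,x→21,6→12,e→12 22:m→22,x→21,6→36,e→12 23:m→37,x→23,6→38,e→12 24:m→39,x→40,6→24,e→12 25:m→27,x→33,6→25,e→41 26:m→23,x→26,6→41,e→42 27:m→12,x→27,6→27,e→12 28:m→27,x→28,6→25,e→43 29:m→27,x→43,6→29,e→44 30:m→11,x→42,6→44,e→12 31:m→31,x→21,6→45,e→12 32:m→45,x→27,6→38,e→12 33:m→12,x→33,6→33,e→46 34:m→32,x→46,6→41,e→47 35:m→17,x→35,6→47,e→12 36:m→39,x→48,6→36,e→12 37:m→37,x→21,6→49,e→12 38:m→39,x→27,6→38,e→12 39:m→12,x→50,6→39,e→12 40:m→39,x→40,6→38,e→12 41:m→27,x→46,6→41,e→51 42:m→23,x→42,6→51,e→12 43:m→27,x→43,6→41,e→52 44:m→27,x→52,6→44,e→12 45:m→45,x→50,6→49,e→12 46:m→12,x→46,6→46,e→27 47:m→32,x→27,6→51,e→12 48:m→50,x→48,6→12,e→12 49:m→39,x→50,6→49,e→12 50:m→12,x→50,6→12,e→12 51:m→27,x→27,6→51,e→12 52:m→27,x→52,6→51,e→12.
'xme': |S_i|=[74, 67, 31, 3] end={s14,s40,s59} rej; 3/3 single-dels accept.
'eee': N↓-sim [74, 61, 47, 5] end={s0,s14,s40,s55,s59} — reject; 3/3 del acc.
'xmmx6': run [74, 67, 31, 19, 8, 3] end={s14,s20,s91} — reject; 5/5 deletions ∈↓L.
'x66mm': run [74, 67, 54, 34, 9, 1] end={s14} ∉↓L; 5/5 single-dels accept.
'6x6xm': |S_i|=[74, 63, 44, 24, 8, 1] end={s14} ∉↓L; 5/5 single-dels accept.
5 minimals (antichain).

Antichain: [xme, eee, xmmx6, x66mm, 6x6xm].


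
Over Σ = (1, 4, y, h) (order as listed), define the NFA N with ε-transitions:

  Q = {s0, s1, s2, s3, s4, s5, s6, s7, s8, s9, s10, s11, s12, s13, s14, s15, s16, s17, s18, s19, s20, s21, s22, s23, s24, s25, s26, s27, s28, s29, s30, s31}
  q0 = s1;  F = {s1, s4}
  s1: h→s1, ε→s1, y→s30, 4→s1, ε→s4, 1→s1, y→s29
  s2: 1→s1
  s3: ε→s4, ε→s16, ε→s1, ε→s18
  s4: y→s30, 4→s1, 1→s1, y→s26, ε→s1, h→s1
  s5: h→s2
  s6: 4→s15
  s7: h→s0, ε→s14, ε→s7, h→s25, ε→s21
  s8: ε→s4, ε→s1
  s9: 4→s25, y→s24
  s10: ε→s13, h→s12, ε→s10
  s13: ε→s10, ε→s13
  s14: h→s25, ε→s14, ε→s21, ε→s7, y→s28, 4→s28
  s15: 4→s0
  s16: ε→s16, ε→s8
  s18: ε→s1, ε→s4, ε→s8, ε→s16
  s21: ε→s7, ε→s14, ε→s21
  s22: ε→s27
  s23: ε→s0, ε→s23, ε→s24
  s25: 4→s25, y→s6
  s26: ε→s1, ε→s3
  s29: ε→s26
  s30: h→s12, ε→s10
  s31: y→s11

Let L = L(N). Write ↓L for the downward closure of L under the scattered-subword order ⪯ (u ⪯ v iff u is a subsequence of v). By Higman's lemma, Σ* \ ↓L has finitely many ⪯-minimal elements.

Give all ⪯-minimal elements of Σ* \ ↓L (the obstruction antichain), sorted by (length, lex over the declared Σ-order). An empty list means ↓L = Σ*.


min(Σ*\↓L) = [].

|Q|=32, |F|=2, |δ|=62 (36 ε).
min D↑ (1 st, q0=0, F={}): 0:1→0,4→0,y→0,h→0.
L(D↑) = ∅ ⇒ ↓L = Σ*.


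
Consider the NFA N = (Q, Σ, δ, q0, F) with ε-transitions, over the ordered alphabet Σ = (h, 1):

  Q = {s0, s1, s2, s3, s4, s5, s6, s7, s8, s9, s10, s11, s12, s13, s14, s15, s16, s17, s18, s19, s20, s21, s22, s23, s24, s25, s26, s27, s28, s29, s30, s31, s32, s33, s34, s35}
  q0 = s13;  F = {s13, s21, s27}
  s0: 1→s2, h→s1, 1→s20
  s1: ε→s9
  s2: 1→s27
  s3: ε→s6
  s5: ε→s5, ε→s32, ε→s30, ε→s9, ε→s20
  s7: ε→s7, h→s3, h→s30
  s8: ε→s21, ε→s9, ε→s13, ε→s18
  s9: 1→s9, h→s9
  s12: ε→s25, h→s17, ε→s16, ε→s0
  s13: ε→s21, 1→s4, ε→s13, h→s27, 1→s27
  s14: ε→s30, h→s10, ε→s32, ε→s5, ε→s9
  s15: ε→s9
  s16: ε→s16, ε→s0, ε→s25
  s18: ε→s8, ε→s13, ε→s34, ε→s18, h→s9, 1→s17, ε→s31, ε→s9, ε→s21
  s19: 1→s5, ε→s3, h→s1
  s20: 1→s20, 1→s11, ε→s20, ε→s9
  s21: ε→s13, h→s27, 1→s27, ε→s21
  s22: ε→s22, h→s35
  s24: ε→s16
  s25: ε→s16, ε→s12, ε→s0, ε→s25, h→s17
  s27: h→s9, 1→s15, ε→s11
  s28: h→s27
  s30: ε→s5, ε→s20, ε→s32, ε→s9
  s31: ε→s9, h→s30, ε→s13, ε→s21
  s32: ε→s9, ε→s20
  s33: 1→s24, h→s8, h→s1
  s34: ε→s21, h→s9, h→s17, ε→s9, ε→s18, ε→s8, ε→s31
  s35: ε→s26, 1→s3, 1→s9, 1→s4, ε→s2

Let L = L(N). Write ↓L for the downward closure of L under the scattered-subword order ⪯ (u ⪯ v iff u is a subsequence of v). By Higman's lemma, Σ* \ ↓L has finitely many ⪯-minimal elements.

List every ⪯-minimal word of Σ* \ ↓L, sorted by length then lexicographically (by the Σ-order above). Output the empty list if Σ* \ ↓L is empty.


Antichain: [hh, h1, 1h, 11].

|Q|=36, |F|=3, |δ|=95 (60 ε).
min D↑ (3 st, q0=0, F={2}): 0:h→1,1→1 1:h→2,1→2 2:h→2,1→2.
'hh': |S_i|=[7, 4, 1] end={s9} rej; 2/2 single-dels accept.
'h1': |S_i|=[7, 4, 2] end={s15,s9} — reject; 2/2 del acc.
'1h': run [7, 5, 1] end={s9} rej; 2/2 del acc.
'11': N↓-sim [7, 5, 2] end={s15,s9} — reject; 2/2 single-dels accept.
4 words, ⪯-incomp.


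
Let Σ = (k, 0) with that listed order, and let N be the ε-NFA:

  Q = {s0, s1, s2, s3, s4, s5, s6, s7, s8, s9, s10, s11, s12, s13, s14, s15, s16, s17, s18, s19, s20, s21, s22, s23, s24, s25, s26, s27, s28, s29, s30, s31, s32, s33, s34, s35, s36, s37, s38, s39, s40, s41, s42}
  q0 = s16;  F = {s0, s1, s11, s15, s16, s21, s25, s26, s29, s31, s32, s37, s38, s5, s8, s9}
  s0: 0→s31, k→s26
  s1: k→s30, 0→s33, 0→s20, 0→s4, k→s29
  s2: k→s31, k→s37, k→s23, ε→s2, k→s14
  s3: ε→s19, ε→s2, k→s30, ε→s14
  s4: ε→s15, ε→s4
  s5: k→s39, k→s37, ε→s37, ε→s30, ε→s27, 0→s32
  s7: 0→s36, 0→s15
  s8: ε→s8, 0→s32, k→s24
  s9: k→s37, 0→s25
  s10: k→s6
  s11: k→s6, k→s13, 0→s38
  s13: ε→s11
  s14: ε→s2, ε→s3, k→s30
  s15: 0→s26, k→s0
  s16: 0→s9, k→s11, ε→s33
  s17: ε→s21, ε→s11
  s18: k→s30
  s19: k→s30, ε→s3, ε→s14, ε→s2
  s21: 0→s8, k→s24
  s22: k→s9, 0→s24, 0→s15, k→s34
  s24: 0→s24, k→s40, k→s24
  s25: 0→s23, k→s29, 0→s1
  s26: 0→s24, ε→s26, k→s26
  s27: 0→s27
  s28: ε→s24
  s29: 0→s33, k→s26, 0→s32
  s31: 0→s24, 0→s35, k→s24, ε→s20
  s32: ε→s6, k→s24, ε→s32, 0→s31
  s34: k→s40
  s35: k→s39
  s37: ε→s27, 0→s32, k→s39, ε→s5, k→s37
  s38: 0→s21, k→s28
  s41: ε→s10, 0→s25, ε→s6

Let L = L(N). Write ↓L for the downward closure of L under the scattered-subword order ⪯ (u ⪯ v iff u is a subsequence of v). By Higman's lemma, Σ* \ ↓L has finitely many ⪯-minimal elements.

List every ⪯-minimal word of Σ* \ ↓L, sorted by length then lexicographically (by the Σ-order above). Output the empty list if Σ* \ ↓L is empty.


|Q|=43, |F|=16, |δ|=91 (28 ε).
min D↑ (16 st, q0=0, F={6}): 0:k→1,0→2 1:k→1,0→3 2:k→4,0→5 3:k→6,0→7 4:k→4,0→8 5:k→9,0→10 6:k→6,0→6 7:k→6,0→11 8:k→6,0→12 9:k→13,0→8 10:k→9,0→14 11:k→6,0→8 12:k→6,0→6 13:k→13,0→6 14:k→15,0→13 15:k→13,0→12 (ε-aug+det+¬).
'k0k': N↓-sim [29, 22, 14, 4] end={s24,s28,s39,s40} rej; 3/3 single-dels accept.
'0k000': run [29, 26, 17, 10, 7, 5] end={s24,s27,s35,s39,s40} rej; 5/5 single-dels accept.
'00kk0': run [29, 26, 21, 13, 4, 2] end={s24,s40} rej; 5/5 deletions ∈↓L.
'000000': |S_i|=[29, 26, 21, 19, 14, 8, 5] end={s24,s27,s35,s39,s40} rej; 6/6 deletions ∈↓L.
4 words, ⪯-incomp.

A = [k0k, 0k000, 00kk0, 000000].


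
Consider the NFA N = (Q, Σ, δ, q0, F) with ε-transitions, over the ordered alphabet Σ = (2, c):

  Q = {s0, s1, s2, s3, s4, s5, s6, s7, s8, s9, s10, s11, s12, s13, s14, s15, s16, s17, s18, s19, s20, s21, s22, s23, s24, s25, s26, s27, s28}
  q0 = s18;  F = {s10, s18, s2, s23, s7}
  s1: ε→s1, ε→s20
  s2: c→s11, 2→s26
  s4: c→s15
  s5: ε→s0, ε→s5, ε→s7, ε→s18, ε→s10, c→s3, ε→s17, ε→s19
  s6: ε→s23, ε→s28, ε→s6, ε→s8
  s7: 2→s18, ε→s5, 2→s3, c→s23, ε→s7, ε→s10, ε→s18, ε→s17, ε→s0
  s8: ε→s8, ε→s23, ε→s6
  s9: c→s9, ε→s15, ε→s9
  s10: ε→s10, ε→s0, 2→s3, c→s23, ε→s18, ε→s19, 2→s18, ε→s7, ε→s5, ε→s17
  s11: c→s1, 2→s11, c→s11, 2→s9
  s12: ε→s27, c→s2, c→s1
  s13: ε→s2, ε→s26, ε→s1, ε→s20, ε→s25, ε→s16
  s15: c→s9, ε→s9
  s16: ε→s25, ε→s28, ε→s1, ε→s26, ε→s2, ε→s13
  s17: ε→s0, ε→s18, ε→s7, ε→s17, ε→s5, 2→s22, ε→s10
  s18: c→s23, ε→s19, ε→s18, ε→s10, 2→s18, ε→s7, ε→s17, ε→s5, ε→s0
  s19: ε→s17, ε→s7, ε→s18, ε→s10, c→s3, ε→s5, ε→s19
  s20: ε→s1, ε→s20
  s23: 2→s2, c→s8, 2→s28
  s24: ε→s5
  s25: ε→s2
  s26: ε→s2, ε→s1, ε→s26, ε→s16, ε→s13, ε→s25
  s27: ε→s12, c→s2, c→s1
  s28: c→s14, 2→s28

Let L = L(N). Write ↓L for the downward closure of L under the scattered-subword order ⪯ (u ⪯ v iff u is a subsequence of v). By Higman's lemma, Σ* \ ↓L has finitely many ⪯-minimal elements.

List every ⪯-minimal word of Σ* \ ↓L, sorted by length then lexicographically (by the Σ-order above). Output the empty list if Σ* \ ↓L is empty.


|Q|=29, |F|=5, |δ|=104 (75 ε).
min D↑ (4 st, q0=0, F={3}): 0:2→0,c→1 1:2→2,c→1 2:2→2,c→3 3:2→3,c→3 (ε-aug+det+¬).
'c2c': N↓-sim [24, 16, 12, 6] end={s1,s11,s14,s15,s20,s9} ∉↓L; 3/3 del acc.
1 minimals (antichain).

min(Σ*\↓L) = [c2c].


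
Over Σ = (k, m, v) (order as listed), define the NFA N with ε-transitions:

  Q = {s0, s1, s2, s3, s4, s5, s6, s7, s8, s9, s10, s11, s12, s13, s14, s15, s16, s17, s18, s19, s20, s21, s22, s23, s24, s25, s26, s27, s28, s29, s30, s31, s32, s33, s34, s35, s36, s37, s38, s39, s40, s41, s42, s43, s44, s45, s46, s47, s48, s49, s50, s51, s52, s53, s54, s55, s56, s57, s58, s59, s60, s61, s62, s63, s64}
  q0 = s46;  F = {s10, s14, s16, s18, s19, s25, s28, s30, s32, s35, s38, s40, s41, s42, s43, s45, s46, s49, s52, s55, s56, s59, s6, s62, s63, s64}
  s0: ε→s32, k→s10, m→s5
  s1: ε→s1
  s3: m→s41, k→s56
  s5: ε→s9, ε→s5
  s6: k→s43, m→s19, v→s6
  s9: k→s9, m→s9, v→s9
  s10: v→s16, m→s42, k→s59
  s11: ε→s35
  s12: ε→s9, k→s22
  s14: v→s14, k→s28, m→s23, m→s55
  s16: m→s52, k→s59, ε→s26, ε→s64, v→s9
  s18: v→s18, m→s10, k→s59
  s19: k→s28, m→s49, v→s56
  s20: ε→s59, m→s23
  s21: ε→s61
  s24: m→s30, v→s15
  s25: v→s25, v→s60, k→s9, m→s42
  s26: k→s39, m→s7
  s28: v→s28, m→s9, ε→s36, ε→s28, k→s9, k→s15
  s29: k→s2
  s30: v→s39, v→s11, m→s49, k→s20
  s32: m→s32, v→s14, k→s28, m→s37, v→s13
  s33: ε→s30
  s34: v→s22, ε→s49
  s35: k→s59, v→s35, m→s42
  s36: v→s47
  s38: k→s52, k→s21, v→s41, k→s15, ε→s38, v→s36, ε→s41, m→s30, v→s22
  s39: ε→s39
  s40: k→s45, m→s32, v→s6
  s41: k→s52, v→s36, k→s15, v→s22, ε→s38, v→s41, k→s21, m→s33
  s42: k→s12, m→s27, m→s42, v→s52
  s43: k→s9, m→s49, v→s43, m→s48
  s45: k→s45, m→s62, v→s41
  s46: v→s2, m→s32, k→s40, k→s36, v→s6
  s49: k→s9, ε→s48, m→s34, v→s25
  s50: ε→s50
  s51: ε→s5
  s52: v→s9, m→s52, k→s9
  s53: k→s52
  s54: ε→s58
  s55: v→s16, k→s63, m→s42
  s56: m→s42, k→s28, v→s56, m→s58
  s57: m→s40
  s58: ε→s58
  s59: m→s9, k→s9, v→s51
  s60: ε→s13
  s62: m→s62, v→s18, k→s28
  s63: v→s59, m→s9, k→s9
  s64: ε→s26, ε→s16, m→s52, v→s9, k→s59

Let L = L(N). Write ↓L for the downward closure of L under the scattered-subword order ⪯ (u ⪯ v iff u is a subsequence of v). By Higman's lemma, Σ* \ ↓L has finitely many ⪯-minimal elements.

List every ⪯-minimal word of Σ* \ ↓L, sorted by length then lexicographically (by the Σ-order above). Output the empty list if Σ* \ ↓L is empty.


|Q|=65, |F|=26, |δ|=141 (26 ε).
min D↑ (25 st, q0=0, F={11}): 0:k→1,m→2,v→3 1:k→4,m→2,v→3 2:k→5,m→2,v→6 3:k→7,m→8,v→3 4:k→4,m→9,v→10 5:k→11,m→11,v→5 6:k→5,m→12,v→6 7:k→11,m→13,v→7 8:k→5,m→13,v→14 9:k→5,m→9,v→15 10:k→16,m→17,v→10 11:k→11,m→11,v→11 12:k→18,m→19,v→20 13:k→11,m→13,v→21 14:k→5,m→19,v→14 15:k→22,m→23,v→15 16:k→11,m→16,v→11 17:k→22,m→13,v→24 18:k→11,m→11,v→22 19:k→11,m→19,v→16 20:k→22,m→16,v→11 21:k→11,m→19,v→21 22:k→11,m→11,v→11 23:k→22,m→19,v→20 24:k→22,m→19,v→24 (ε-aug+det+¬).
'mkk': N↓-sim [51, 41, 14, 3] end={s15,s22,s9} ∉↓L; 3/3 single-dels accept.
'mkm': |S_i|=[51, 41, 14, 2] end={s23,s9} — reject; 3/3 single-dels accept.
'vkk': run [51, 45, 26, 4] end={s12,s15,s22,s9} — reject; 3/3 del acc.
'vmmk': run [51, 45, 36, 15, 3] end={s12,s22,s9} ∉↓L; 4/4 del acc.
'kkvkv': run [51, 49, 40, 37, 13, 3] end={s5,s51,s9} — reject; 5/5 deletions ∈↓L.
'mvmvv': |S_i|=[51, 41, 31, 19, 10, 3] end={s5,s51,s9} — reject; 5/5 deletions ∈↓L.
6 obstructions.

min(Σ*\↓L) = [mkk, mkm, vkk, vmmk, kkvkv, mvmvv].


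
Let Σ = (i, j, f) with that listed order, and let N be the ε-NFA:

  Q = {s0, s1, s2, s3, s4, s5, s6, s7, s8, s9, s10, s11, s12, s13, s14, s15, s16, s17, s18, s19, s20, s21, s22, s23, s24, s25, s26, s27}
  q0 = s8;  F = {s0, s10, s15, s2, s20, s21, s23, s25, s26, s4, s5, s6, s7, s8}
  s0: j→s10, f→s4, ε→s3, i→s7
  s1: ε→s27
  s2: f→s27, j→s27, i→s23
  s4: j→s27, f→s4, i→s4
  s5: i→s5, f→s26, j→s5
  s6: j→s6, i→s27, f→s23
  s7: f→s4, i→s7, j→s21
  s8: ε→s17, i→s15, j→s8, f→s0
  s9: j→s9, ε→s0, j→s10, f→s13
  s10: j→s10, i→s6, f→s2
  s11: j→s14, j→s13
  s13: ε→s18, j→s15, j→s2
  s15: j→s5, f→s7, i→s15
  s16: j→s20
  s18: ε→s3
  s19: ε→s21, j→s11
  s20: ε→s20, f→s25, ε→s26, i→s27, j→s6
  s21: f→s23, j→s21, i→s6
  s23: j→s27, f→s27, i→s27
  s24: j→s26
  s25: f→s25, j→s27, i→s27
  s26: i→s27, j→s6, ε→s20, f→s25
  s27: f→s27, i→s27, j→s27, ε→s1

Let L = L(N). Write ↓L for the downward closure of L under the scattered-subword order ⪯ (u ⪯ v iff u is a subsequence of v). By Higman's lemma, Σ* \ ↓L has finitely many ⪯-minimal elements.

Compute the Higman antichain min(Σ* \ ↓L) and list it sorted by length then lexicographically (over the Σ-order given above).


|Q|=28, |F|=14, |δ|=66 (11 ε).
min D↑ (14 st, q0=0, F={11}): 0:i→1,j→0,f→2 1:i→1,j→3,f→4 2:i→4,j→5,f→6 3:i→3,j→3,f→7 4:i→4,j→8,f→6 5:i→9,j→5,f→10 6:i→6,j→11,f→6 7:i→11,j→9,f→12 8:i→9,j→8,f→13 9:i→11,j→9,f→13 10:i→13,j→11,f→11 11:i→11,j→11,f→11 12:i→11,j→11,f→12 13:i→11,j→11,f→11 (ε-aug+det+¬).
'ffj': |S_i|=[18, 14, 6, 2] end={s1,s27} ∉↓L; 3/3 single-dels accept.
'ijfi': N↓-sim [18, 12, 9, 7, 2] end={s1,s27} rej; 4/4 single-dels accept.
'fjii': run [18, 14, 7, 4, 2] end={s1,s27} ∉↓L; 4/4 single-dels accept.
'fjff': run [18, 14, 7, 4, 2] end={s1,s27} rej; 4/4 del acc.
4 words, ⪯-incomp.

min(Σ*\↓L) = [ffj, ijfi, fjii, fjff].


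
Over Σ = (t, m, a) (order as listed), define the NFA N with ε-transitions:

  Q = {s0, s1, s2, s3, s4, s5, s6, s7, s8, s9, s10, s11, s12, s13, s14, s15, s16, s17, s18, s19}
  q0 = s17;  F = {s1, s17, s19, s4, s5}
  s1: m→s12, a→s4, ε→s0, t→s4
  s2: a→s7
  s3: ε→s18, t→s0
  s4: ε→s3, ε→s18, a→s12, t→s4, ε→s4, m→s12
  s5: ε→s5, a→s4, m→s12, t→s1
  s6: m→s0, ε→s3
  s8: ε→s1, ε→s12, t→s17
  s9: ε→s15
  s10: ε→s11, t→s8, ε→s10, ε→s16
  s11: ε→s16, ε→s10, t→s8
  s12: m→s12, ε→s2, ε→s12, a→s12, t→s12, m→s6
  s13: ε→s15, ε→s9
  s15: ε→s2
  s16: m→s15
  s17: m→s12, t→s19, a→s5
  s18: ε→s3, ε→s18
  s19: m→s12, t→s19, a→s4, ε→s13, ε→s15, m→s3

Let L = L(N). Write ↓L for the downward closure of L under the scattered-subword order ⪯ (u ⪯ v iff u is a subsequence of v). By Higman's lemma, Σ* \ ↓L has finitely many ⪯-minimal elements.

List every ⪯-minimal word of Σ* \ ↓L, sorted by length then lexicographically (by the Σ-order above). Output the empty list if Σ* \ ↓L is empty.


|Q|=20, |F|=5, |δ|=51 (24 ε).
min D↑ (6 st, q0=0, F={2}): 0:t→1,m→2,a→3 1:t→1,m→2,a→4 2:t→2,m→2,a→2 3:t→5,m→2,a→4 4:t→4,m→2,a→2 5:t→4,m→2,a→4 [Hopcroft].
'm': |S_i|=[15, 7] end={s0,s12,s18,s2,s3,s6,s7} ∉↓L; 1/1 deletions ∈↓L.
'taa': run [15, 13, 8, 7] end={s0,s12,s18,s2,s3,s6,s7} ∉↓L; 3/3 del acc.
'aaa': N↓-sim [15, 10, 8, 7] end={s0,s12,s18,s2,s3,s6,s7} ∉↓L; 3/3 del acc.
'atta': |S_i|=[15, 10, 9, 8, 7] end={s0,s12,s18,s2,s3,s6,s7} ∉↓L; 4/4 single-dels accept.
4 minimals (antichain).

A = [m, taa, aaa, atta].


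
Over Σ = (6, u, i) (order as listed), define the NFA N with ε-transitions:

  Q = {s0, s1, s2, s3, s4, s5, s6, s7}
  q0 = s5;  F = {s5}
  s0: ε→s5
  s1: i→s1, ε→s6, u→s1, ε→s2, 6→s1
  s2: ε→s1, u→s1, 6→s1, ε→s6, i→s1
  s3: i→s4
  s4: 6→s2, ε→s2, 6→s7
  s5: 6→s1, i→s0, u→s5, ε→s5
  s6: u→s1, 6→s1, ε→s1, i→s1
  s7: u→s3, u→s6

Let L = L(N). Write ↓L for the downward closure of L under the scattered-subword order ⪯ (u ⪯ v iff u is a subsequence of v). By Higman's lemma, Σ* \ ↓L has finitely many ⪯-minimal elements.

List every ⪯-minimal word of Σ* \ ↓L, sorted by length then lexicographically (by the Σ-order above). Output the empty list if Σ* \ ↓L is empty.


|Q|=8, |F|=1, |δ|=25 (8 ε).
min D↑ (2 st, q0=0, F={1}): 0:6→1,u→0,i→0 1:6→1,u→1,i→1.
'6': run [5, 3] end={s1,s2,s6} rej; 1/1 del acc.
1 minimals (antichain).

min(Σ*\↓L) = [6].


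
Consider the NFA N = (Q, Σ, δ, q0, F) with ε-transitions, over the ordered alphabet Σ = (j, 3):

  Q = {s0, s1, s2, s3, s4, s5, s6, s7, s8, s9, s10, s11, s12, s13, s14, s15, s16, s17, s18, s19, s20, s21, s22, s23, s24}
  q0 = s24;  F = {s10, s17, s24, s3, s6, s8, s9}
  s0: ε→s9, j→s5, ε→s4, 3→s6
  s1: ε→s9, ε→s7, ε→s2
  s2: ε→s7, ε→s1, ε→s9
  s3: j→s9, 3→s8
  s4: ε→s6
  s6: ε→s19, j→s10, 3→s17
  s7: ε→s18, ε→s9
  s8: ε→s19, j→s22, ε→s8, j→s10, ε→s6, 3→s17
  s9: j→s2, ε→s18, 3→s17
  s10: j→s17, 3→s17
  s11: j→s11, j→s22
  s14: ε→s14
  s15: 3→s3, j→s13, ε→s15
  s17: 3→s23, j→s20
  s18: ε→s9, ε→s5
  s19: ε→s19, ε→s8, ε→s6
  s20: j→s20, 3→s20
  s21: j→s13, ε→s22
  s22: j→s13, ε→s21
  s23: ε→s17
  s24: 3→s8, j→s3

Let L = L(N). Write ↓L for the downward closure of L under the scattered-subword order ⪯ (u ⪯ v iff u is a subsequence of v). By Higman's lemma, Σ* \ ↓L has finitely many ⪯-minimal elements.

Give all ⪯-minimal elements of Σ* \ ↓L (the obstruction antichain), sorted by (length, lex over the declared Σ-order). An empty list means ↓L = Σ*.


|Q|=25, |F|=7, |δ|=51 (26 ε).
min D↑ (7 st, q0=0, F={6}): 0:j→1,3→2 1:j→3,3→2 2:j→4,3→5 3:j→3,3→5 4:j→5,3→5 5:j→6,3→5 6:j→6,3→6 [Hopcroft].
'33j': N↓-sim [18, 10, 3, 1] end={s20} ∉↓L; 3/3 del acc.
'jj3j': |S_i|=[18, 17, 13, 3, 1] end={s20} ∉↓L; 4/4 single-dels accept.
'3jjj': N↓-sim [18, 10, 7, 4, 1] end={s20} ∉↓L; 4/4 single-dels accept.
3 obstructions.

Antichain: [33j, jj3j, 3jjj].


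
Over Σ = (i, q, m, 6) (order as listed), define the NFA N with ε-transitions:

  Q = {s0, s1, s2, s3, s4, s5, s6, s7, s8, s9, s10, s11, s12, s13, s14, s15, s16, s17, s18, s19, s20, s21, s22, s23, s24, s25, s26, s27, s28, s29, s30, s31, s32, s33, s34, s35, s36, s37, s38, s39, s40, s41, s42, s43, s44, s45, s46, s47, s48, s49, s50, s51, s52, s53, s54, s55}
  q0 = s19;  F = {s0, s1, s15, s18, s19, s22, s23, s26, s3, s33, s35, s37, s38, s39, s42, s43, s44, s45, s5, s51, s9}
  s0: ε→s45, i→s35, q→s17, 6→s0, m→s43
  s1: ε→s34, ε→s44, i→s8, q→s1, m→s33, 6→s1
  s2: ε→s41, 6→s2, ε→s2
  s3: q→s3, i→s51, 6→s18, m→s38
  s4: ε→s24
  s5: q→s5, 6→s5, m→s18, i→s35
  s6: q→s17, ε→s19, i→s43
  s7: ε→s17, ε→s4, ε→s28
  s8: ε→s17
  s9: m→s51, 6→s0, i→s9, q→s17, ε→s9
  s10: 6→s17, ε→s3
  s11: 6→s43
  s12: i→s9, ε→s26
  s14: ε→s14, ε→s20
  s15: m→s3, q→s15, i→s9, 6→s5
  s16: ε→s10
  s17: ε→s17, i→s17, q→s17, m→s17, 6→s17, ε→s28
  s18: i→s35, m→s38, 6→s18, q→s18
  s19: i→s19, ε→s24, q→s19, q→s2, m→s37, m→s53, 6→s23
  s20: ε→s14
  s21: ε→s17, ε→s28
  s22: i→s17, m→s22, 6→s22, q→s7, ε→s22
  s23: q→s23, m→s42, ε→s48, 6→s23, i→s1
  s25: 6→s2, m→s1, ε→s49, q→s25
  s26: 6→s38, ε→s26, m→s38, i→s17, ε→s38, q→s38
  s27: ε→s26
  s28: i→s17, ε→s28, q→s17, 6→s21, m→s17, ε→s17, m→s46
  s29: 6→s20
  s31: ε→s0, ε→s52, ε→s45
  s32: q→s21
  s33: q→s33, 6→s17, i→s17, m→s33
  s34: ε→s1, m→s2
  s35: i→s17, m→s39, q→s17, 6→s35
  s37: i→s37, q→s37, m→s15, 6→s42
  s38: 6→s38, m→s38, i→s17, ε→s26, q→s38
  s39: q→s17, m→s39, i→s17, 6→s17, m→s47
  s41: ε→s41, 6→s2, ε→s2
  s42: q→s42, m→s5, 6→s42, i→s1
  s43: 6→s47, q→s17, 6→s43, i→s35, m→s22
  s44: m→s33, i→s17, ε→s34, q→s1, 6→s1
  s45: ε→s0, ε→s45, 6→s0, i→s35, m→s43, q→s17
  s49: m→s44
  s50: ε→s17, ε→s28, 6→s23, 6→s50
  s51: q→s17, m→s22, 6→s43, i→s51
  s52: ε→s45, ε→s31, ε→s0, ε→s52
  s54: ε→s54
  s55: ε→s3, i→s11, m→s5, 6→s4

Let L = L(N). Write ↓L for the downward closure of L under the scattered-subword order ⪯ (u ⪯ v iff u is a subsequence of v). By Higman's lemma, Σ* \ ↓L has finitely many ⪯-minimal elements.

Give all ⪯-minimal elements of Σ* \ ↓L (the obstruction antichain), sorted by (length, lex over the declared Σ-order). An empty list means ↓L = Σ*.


|Q|=56, |F|=21, |δ|=165 (49 ε).
min D↑ (19 st, q0=0, F={9}): 0:i→0,q→0,m→1,6→2 1:i→1,q→1,m→3,6→4 2:i→5,q→2,m→4,6→2 3:i→6,q→3,m→7,6→8 4:i→5,q→4,m→8,6→4 5:i→9,q→5,m→10,6→5 6:i→6,q→9,m→11,6→12 7:i→11,q→7,m→13,6→14 8:i→15,q→8,m→14,6→8 9:i→9,q→9,m→9,6→9 10:i→9,q→10,m→10,6→9 11:i→11,q→9,m→16,6→17 12:i→15,q→9,m→17,6→12 13:i→9,q→13,m→13,6→13 14:i→15,q→14,m→13,6→14 15:i→9,q→9,m→18,6→15 16:i→9,q→9,m→16,6→16 17:i→15,q→9,m→16,6→17 18:i→9,q→9,m→18,6→9.
'6ii': |S_i|=[35, 28, 14, 5] end={s17,s21,s28,s46,s8} — reject; 3/3 deletions ∈↓L.
'mmiq': N↓-sim [35, 32, 25, 16, 7] end={s17,s21,s24,s28,s4,s46,s7} ∉↓L; 4/4 deletions ∈↓L.
'6im6': N↓-sim [35, 28, 14, 9, 6] end={s17,s2,s21,s28,s41,s46} rej; 4/4 deletions ∈↓L.
'mmmmi': |S_i|=[35, 32, 25, 18, 13, 4] end={s17,s21,s28,s46} — reject; 5/5 single-dels accept.
4 obstructions.

Antichain: [6ii, mmiq, 6im6, mmmmi].


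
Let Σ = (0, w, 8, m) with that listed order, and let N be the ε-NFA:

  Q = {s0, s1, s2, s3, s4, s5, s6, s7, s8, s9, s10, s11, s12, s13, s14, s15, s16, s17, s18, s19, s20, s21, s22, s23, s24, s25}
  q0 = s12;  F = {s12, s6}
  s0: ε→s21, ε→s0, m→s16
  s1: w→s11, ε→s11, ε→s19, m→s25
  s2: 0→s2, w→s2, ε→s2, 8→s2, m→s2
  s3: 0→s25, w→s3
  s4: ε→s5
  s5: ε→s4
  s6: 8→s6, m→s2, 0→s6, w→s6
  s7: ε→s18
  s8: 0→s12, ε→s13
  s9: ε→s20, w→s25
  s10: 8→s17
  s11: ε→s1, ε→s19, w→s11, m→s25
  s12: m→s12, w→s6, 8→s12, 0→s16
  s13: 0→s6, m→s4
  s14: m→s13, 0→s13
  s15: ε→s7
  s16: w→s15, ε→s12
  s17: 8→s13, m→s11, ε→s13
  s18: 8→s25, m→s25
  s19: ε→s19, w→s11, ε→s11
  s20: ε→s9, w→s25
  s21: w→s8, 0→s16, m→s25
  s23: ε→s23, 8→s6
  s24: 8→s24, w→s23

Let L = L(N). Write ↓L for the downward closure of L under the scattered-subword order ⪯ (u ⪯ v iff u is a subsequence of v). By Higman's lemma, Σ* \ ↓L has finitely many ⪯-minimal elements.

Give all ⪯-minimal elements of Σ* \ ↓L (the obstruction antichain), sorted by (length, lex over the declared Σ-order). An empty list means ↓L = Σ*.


|Q|=26, |F|=2, |δ|=58 (19 ε).
min D↑ (3 st, q0=0, F={2}): 0:0→0,w→1,8→0,m→0 1:0→1,w→1,8→1,m→2 2:0→2,w→2,8→2,m→2.
'wm': run [8, 6, 2] end={s2,s25} — reject; 2/2 deletions ∈↓L.
1 minimals (antichain).

Antichain: [wm].


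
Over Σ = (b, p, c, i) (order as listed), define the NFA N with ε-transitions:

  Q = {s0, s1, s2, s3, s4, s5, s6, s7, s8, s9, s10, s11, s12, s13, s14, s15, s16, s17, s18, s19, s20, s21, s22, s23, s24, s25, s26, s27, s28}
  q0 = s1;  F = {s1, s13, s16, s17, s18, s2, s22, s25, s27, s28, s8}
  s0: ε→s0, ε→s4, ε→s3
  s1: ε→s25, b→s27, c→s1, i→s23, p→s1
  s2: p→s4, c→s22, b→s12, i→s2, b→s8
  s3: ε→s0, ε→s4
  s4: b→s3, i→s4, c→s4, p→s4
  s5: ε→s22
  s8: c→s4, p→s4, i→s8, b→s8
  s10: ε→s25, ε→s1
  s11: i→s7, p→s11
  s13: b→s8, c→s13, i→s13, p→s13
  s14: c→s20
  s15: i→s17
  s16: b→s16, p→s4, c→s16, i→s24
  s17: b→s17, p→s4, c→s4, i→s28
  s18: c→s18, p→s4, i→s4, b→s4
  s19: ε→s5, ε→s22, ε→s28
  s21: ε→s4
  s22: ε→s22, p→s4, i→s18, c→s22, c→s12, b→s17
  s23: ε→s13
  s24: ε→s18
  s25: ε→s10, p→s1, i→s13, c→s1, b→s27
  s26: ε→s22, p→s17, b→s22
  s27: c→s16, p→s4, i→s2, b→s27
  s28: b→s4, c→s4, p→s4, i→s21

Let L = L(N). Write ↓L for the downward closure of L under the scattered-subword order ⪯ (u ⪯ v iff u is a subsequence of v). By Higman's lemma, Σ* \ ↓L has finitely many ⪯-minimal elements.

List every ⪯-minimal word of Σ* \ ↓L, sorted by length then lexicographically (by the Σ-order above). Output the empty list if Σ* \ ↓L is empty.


|Q|=29, |F|=11, |δ|=74 (18 ε).
min D↑ (11 st, q0=0, F={3}): 0:b→1,p→0,c→0,i→2 1:b→1,p→3,c→4,i→5 2:b→6,p→2,c→2,i→2 3:b→3,p→3,c→3,i→3 4:b→4,p→3,c→4,i→7 5:b→6,p→3,c→8,i→5 6:b→6,p→3,c→3,i→6 7:b→3,p→3,c→7,i→3 8:b→9,p→3,c→8,i→7 9:b→9,p→3,c→3,i→10 10:b→3,p→3,c→3,i→3 (ε-aug+det+¬).
'bp': N↓-sim [19, 14, 3] end={s0,s3,s4} ∉↓L; 2/2 single-dels accept.
'ibc': run [19, 14, 8, 3] end={s0,s3,s4} — reject; 3/3 del acc.
'bcib': |S_i|=[19, 14, 11, 7, 3] end={s0,s3,s4} — reject; 4/4 deletions ∈↓L.
'bcii': |S_i|=[19, 14, 11, 7, 4] end={s0,s21,s3,s4} ∉↓L; 4/4 single-dels accept.
4 obstructions.

min(Σ*\↓L) = [bp, ibc, bcib, bcii].


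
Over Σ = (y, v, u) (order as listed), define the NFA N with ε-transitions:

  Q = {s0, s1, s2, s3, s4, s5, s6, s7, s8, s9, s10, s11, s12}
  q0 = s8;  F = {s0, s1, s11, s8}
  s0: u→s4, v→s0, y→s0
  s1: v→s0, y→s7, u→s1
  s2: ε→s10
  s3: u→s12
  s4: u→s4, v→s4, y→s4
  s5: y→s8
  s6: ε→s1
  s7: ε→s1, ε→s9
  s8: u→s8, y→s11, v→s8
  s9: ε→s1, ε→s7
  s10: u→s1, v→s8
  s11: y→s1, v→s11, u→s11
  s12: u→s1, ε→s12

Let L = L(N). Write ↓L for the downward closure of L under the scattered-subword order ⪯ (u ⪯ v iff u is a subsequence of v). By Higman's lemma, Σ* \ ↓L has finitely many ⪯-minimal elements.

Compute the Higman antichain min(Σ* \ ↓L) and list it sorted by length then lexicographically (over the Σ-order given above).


|Q|=13, |F|=4, |δ|=27 (7 ε).
min D↑ (5 st, q0=0, F={4}): 0:y→1,v→0,u→0 1:y→2,v→1,u→1 2:y→2,v→3,u→2 3:y→3,v→3,u→4 4:y→4,v→4,u→4.
'yyvu': |S_i|=[7, 6, 5, 2, 1] end={s4} ∉↓L; 4/4 deletions ∈↓L.
1 minimals (antichain).

Antichain: [yyvu].


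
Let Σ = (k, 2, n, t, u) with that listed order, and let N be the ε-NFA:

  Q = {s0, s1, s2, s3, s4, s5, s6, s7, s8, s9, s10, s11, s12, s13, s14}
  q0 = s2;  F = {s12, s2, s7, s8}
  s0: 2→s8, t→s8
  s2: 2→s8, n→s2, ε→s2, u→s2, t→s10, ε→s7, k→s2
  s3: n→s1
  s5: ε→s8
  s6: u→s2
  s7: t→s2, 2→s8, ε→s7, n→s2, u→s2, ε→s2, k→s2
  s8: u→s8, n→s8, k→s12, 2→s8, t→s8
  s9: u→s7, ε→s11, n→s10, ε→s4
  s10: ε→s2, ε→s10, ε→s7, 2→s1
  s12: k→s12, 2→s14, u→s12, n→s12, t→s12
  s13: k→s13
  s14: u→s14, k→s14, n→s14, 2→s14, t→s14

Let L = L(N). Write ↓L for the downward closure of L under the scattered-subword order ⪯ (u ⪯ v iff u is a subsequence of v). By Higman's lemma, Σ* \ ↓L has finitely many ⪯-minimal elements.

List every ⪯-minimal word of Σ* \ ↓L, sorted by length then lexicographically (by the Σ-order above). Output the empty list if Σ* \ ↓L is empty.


|Q|=15, |F|=4, |δ|=43 (10 ε).
min D↑ (4 st, q0=0, F={3}): 0:k→0,2→1,n→0,t→0,u→0 1:k→2,2→1,n→1,t→1,u→1 2:k→2,2→3,n→2,t→2,u→2 3:k→3,2→3,n→3,t→3,u→3 (ε-aug+det+¬).
'2k2': |S_i|=[7, 4, 2, 1] end={s14} ∉↓L; 3/3 del acc.
1 minimals (antichain).

A = [2k2].


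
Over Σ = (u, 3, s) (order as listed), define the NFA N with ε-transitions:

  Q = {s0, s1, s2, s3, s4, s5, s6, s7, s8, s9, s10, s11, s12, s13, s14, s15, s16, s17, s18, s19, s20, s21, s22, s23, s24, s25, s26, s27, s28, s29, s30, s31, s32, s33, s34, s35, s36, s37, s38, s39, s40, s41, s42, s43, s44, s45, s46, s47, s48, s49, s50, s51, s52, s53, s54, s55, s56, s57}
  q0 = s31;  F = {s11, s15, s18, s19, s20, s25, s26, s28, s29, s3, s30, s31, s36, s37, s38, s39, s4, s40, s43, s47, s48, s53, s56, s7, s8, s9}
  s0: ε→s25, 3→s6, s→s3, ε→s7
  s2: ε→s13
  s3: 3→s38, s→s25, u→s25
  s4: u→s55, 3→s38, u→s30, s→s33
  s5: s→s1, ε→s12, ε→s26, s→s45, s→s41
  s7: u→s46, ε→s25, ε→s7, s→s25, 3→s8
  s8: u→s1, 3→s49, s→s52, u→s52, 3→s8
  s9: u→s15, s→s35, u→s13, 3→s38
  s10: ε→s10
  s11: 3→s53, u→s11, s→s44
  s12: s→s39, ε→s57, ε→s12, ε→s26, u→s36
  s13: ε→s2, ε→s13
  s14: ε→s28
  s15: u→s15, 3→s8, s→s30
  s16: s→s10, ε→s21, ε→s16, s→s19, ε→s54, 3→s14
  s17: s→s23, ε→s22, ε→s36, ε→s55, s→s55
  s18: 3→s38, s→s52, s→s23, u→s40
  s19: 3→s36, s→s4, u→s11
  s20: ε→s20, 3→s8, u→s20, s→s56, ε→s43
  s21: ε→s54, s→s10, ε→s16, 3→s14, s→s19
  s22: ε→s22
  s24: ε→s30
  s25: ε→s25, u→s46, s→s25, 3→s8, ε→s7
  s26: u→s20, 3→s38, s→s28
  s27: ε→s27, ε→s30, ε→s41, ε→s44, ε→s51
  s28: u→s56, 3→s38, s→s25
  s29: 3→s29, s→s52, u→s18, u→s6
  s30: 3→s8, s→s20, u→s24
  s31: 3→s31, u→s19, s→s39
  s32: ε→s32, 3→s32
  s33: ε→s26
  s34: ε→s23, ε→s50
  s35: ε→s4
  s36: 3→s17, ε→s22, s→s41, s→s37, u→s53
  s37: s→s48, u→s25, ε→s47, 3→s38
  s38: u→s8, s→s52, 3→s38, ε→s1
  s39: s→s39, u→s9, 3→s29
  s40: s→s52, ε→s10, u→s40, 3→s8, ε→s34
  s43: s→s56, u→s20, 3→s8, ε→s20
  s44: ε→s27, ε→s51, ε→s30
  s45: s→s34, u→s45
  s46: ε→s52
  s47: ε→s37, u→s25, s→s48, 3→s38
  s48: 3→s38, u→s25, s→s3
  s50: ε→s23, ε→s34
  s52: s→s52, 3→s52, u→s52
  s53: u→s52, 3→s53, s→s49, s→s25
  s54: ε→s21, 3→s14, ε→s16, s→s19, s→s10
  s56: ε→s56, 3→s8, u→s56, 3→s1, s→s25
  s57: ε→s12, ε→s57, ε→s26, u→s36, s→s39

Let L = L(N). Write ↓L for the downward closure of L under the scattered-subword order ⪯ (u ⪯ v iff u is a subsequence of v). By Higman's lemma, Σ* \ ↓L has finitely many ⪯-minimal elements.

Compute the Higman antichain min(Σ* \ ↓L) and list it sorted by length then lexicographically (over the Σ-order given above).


|Q|=58, |F|=26, |δ|=170 (57 ε).
min D↑ (24 st, q0=0, F={15}): 0:u→1,3→0,s→2 1:u→3,3→4,s→5 2:u→6,3→7,s→2 3:u→3,3→8,s→9 4:u→8,3→4,s→10 5:u→9,3→11,s→12 6:u→13,3→11,s→5 7:u→14,3→7,s→15 8:u→15,3→8,s→16 9:u→9,3→17,s→18 10:u→16,3→11,s→19 11:u→17,3→11,s→15 12:u→18,3→11,s→20 13:u→13,3→17,s→9 14:u→21,3→11,s→15 15:u→15,3→15,s→15 16:u→15,3→17,s→16 17:u→15,3→17,s→15 18:u→18,3→17,s→22 19:u→16,3→11,s→23 20:u→22,3→11,s→16 21:u→21,3→17,s→15 22:u→22,3→17,s→16 23:u→16,3→11,s→16.
's3s': |S_i|=[47, 40, 13, 2] end={s23,s52} rej; 3/3 deletions ∈↓L.
'uu3u': run [47, 44, 27, 8, 3] end={s1,s46,s52} rej; 4/4 deletions ∈↓L.
'u3uu': run [47, 44, 19, 8, 3] end={s1,s46,s52} ∉↓L; 4/4 del acc.
'ussssu': |S_i|=[47, 44, 28, 16, 11, 7, 3] end={s1,s46,s52} rej; 6/6 single-dels accept.
4 minimals (antichain).

Antichain: [s3s, uu3u, u3uu, ussssu].
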